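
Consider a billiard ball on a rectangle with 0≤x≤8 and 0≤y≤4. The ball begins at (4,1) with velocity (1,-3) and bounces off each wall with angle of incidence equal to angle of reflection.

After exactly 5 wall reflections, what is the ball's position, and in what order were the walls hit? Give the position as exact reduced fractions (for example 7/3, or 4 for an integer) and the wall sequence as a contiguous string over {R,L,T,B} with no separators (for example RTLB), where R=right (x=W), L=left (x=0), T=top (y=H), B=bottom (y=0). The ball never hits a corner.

Final position: (23/3,4)
Wall sequence: BTBRT

1. t=1/3 → B at (13/3,0); v=(1,3)
2. t=4/3 → T at (17/3,4); v=(1,-3)
3. t=4/3 → B at (7,0); v=(1,3)
4. t=1 → R at (8,3); v=(-1,3)
5. t=1/3 → T at (23/3,4); v=(-1,-3)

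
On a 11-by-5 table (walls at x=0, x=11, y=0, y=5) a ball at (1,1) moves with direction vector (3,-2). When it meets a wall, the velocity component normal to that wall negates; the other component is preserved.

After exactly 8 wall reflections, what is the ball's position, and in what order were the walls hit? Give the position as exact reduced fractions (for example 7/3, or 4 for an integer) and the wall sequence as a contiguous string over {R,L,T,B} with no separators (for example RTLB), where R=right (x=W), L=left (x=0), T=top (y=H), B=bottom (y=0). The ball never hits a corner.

Final position: (11,1/3)
Wall sequence: BTRBLTBR

1. t=1/2 → B at (5/2,0); v=(3,2)
2. t=5/2 → T at (10,5); v=(3,-2)
3. t=1/3 → R at (11,13/3); v=(-3,-2)
4. t=13/6 → B at (9/2,0); v=(-3,2)
5. t=3/2 → L at (0,3); v=(3,2)
6. t=1 → T at (3,5); v=(3,-2)
7. t=5/2 → B at (21/2,0); v=(3,2)
8. t=1/6 → R at (11,1/3); v=(-3,2)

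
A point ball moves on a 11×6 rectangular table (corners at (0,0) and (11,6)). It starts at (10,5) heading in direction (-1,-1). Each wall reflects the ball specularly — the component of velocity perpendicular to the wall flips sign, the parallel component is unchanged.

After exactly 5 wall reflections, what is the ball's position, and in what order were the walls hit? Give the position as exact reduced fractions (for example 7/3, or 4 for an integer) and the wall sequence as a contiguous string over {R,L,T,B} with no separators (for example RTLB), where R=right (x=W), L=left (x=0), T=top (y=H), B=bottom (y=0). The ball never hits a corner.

Final position: (11,4)
Wall sequence: BLTBR

1. t=5 → B at (5,0); v=(-1,1)
2. t=5 → L at (0,5); v=(1,1)
3. t=1 → T at (1,6); v=(1,-1)
4. t=6 → B at (7,0); v=(1,1)
5. t=4 → R at (11,4); v=(-1,1)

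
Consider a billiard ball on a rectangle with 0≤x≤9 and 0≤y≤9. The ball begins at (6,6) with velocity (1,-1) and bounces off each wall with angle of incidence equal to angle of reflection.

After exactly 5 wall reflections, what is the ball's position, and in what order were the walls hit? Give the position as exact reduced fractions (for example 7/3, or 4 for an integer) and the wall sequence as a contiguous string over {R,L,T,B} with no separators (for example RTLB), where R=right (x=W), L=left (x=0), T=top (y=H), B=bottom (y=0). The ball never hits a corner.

Final position: (9,3)
Wall sequence: RBLTR

1. t=3 → R at (9,3); v=(-1,-1)
2. t=3 → B at (6,0); v=(-1,1)
3. t=6 → L at (0,6); v=(1,1)
4. t=3 → T at (3,9); v=(1,-1)
5. t=6 → R at (9,3); v=(-1,-1)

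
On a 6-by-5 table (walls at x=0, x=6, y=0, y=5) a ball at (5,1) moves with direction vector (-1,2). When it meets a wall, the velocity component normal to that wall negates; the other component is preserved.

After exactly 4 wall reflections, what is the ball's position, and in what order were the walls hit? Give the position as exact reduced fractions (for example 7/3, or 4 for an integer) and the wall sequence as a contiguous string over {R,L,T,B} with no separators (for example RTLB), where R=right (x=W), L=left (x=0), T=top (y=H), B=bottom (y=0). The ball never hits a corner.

Final position: (2,5)
Wall sequence: TBLT

1. t=2 → T at (3,5); v=(-1,-2)
2. t=5/2 → B at (1/2,0); v=(-1,2)
3. t=1/2 → L at (0,1); v=(1,2)
4. t=2 → T at (2,5); v=(1,-2)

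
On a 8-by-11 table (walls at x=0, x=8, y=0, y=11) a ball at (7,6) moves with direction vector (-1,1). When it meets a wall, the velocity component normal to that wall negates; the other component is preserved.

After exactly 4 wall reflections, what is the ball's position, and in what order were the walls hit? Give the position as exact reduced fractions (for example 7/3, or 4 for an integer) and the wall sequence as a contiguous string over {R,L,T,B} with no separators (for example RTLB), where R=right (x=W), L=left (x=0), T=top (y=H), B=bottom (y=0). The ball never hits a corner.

1. t=5 → T at (2,11); v=(-1,-1)
2. t=2 → L at (0,9); v=(1,-1)
3. t=8 → R at (8,1); v=(-1,-1)
4. t=1 → B at (7,0); v=(-1,1)

Final position: (7,0)
Wall sequence: TLRB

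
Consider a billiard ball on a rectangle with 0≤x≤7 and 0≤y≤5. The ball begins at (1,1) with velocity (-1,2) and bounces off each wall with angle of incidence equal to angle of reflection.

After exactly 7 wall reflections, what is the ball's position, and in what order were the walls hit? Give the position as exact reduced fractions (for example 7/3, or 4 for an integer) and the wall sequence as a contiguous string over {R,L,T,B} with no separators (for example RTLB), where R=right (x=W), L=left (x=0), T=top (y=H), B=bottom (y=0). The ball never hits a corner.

1. t=1 → L at (0,3); v=(1,2)
2. t=1 → T at (1,5); v=(1,-2)
3. t=5/2 → B at (7/2,0); v=(1,2)
4. t=5/2 → T at (6,5); v=(1,-2)
5. t=1 → R at (7,3); v=(-1,-2)
6. t=3/2 → B at (11/2,0); v=(-1,2)
7. t=5/2 → T at (3,5); v=(-1,-2)

Final position: (3,5)
Wall sequence: LTBTRBT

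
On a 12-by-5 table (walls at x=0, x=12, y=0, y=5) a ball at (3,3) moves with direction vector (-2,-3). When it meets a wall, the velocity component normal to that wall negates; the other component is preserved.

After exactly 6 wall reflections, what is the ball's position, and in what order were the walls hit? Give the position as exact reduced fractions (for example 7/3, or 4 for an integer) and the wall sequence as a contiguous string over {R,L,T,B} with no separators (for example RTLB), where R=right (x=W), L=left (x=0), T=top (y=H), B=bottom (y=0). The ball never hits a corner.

Final position: (12,1/2)
Wall sequence: BLTBTR

1. t=1 → B at (1,0); v=(-2,3)
2. t=1/2 → L at (0,3/2); v=(2,3)
3. t=7/6 → T at (7/3,5); v=(2,-3)
4. t=5/3 → B at (17/3,0); v=(2,3)
5. t=5/3 → T at (9,5); v=(2,-3)
6. t=3/2 → R at (12,1/2); v=(-2,-3)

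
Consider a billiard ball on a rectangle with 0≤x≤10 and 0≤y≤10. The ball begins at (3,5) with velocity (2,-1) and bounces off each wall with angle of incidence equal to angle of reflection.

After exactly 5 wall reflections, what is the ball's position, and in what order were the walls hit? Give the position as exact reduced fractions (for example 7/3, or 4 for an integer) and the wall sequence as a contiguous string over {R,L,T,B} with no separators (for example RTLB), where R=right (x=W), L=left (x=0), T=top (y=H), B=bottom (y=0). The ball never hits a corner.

1. t=7/2 → R at (10,3/2); v=(-2,-1)
2. t=3/2 → B at (7,0); v=(-2,1)
3. t=7/2 → L at (0,7/2); v=(2,1)
4. t=5 → R at (10,17/2); v=(-2,1)
5. t=3/2 → T at (7,10); v=(-2,-1)

Final position: (7,10)
Wall sequence: RBLRT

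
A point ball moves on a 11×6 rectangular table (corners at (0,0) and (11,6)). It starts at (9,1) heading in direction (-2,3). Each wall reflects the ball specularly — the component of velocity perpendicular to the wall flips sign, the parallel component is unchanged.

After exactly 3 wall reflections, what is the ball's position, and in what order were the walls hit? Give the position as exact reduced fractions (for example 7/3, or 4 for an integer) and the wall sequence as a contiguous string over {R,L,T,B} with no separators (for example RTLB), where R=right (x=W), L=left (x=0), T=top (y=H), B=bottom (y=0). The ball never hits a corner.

1. t=5/3 → T at (17/3,6); v=(-2,-3)
2. t=2 → B at (5/3,0); v=(-2,3)
3. t=5/6 → L at (0,5/2); v=(2,3)

Final position: (0,5/2)
Wall sequence: TBL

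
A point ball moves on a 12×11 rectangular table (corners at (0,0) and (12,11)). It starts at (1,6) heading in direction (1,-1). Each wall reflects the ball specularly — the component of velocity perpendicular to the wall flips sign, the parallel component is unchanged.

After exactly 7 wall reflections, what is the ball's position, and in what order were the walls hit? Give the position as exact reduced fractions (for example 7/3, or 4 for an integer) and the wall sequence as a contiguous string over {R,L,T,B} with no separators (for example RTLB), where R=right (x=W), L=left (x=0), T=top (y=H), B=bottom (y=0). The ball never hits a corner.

1. t=6 → B at (7,0); v=(1,1)
2. t=5 → R at (12,5); v=(-1,1)
3. t=6 → T at (6,11); v=(-1,-1)
4. t=6 → L at (0,5); v=(1,-1)
5. t=5 → B at (5,0); v=(1,1)
6. t=7 → R at (12,7); v=(-1,1)
7. t=4 → T at (8,11); v=(-1,-1)

Final position: (8,11)
Wall sequence: BRTLBRT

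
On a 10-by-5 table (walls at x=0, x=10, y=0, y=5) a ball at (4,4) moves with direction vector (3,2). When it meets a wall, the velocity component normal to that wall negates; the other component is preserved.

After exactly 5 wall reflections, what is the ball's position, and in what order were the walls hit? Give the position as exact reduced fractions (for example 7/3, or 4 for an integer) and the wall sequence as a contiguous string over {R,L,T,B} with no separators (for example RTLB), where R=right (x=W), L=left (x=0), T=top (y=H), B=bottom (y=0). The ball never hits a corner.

1. t=1/2 → T at (11/2,5); v=(3,-2)
2. t=3/2 → R at (10,2); v=(-3,-2)
3. t=1 → B at (7,0); v=(-3,2)
4. t=7/3 → L at (0,14/3); v=(3,2)
5. t=1/6 → T at (1/2,5); v=(3,-2)

Final position: (1/2,5)
Wall sequence: TRBLT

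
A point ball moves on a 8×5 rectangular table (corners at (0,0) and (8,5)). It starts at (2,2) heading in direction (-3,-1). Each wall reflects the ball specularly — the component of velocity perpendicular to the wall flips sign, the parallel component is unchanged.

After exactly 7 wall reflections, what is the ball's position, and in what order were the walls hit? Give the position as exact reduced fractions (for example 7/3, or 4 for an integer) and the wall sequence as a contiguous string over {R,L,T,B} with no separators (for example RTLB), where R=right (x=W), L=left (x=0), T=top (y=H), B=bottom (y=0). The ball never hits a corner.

Final position: (0,2/3)
Wall sequence: LBRLTRL

1. t=2/3 → L at (0,4/3); v=(3,-1)
2. t=4/3 → B at (4,0); v=(3,1)
3. t=4/3 → R at (8,4/3); v=(-3,1)
4. t=8/3 → L at (0,4); v=(3,1)
5. t=1 → T at (3,5); v=(3,-1)
6. t=5/3 → R at (8,10/3); v=(-3,-1)
7. t=8/3 → L at (0,2/3); v=(3,-1)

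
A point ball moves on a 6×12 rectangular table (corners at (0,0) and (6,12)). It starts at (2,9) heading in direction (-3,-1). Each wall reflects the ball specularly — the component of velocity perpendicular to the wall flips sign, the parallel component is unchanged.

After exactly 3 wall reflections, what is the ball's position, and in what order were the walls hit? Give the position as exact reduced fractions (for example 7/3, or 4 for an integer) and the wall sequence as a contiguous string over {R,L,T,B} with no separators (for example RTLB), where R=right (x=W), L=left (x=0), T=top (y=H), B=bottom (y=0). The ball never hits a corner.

Final position: (0,13/3)
Wall sequence: LRL

1. t=2/3 → L at (0,25/3); v=(3,-1)
2. t=2 → R at (6,19/3); v=(-3,-1)
3. t=2 → L at (0,13/3); v=(3,-1)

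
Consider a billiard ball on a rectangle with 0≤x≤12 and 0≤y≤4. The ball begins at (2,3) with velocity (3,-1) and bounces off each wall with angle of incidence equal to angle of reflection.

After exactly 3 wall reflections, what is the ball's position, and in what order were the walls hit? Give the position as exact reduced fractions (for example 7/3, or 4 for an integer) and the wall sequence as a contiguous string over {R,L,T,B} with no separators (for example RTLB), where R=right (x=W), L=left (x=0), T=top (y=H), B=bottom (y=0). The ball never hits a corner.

Final position: (1,4)
Wall sequence: BRT

1. t=3 → B at (11,0); v=(3,1)
2. t=1/3 → R at (12,1/3); v=(-3,1)
3. t=11/3 → T at (1,4); v=(-3,-1)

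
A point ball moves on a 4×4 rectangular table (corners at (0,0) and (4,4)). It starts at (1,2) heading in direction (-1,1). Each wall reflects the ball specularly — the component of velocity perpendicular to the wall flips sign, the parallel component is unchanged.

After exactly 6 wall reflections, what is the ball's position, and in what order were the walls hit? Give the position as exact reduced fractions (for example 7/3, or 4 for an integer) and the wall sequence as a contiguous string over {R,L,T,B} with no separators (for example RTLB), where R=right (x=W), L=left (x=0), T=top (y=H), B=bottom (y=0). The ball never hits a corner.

Final position: (1,4)
Wall sequence: LTRBLT

1. t=1 → L at (0,3); v=(1,1)
2. t=1 → T at (1,4); v=(1,-1)
3. t=3 → R at (4,1); v=(-1,-1)
4. t=1 → B at (3,0); v=(-1,1)
5. t=3 → L at (0,3); v=(1,1)
6. t=1 → T at (1,4); v=(1,-1)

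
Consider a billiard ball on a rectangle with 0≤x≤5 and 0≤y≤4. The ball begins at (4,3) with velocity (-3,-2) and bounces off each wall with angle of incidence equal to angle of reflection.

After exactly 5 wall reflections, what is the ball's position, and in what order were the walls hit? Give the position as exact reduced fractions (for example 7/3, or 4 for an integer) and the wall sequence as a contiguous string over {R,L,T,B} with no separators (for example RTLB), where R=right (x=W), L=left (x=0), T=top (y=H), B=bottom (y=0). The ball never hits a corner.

Final position: (0,5/3)
Wall sequence: LBRTL

1. t=4/3 → L at (0,1/3); v=(3,-2)
2. t=1/6 → B at (1/2,0); v=(3,2)
3. t=3/2 → R at (5,3); v=(-3,2)
4. t=1/2 → T at (7/2,4); v=(-3,-2)
5. t=7/6 → L at (0,5/3); v=(3,-2)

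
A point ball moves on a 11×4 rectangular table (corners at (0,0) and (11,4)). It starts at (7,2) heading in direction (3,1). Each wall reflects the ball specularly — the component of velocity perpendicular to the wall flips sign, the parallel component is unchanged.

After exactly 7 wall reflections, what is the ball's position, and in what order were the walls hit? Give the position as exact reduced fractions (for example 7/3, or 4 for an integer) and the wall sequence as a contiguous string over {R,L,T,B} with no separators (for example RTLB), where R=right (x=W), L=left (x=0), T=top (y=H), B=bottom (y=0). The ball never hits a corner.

Final position: (0,5/3)
Wall sequence: RTLBRTL

1. t=4/3 → R at (11,10/3); v=(-3,1)
2. t=2/3 → T at (9,4); v=(-3,-1)
3. t=3 → L at (0,1); v=(3,-1)
4. t=1 → B at (3,0); v=(3,1)
5. t=8/3 → R at (11,8/3); v=(-3,1)
6. t=4/3 → T at (7,4); v=(-3,-1)
7. t=7/3 → L at (0,5/3); v=(3,-1)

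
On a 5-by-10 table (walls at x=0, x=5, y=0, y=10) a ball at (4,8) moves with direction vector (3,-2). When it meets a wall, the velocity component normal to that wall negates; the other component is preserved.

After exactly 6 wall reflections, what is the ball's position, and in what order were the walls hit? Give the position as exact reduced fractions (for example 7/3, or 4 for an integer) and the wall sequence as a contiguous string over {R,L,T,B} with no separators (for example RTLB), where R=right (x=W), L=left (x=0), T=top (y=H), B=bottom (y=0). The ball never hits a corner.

1. t=1/3 → R at (5,22/3); v=(-3,-2)
2. t=5/3 → L at (0,4); v=(3,-2)
3. t=5/3 → R at (5,2/3); v=(-3,-2)
4. t=1/3 → B at (4,0); v=(-3,2)
5. t=4/3 → L at (0,8/3); v=(3,2)
6. t=5/3 → R at (5,6); v=(-3,2)

Final position: (5,6)
Wall sequence: RLRBLR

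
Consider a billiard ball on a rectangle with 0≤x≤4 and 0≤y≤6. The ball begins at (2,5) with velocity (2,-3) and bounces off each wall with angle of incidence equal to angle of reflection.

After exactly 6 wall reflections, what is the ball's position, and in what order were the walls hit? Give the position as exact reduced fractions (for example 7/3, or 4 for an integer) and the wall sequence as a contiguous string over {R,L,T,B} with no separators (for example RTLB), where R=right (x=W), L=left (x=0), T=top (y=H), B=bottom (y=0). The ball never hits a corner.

Final position: (8/3,0)
Wall sequence: RBLTRB

1. t=1 → R at (4,2); v=(-2,-3)
2. t=2/3 → B at (8/3,0); v=(-2,3)
3. t=4/3 → L at (0,4); v=(2,3)
4. t=2/3 → T at (4/3,6); v=(2,-3)
5. t=4/3 → R at (4,2); v=(-2,-3)
6. t=2/3 → B at (8/3,0); v=(-2,3)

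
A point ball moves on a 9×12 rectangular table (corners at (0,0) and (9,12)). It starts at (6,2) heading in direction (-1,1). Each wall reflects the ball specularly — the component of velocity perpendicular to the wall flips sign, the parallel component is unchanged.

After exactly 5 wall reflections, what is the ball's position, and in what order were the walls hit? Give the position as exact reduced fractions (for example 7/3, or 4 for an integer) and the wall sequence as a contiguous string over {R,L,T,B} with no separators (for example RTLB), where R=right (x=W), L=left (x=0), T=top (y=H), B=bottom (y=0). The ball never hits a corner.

1. t=6 → L at (0,8); v=(1,1)
2. t=4 → T at (4,12); v=(1,-1)
3. t=5 → R at (9,7); v=(-1,-1)
4. t=7 → B at (2,0); v=(-1,1)
5. t=2 → L at (0,2); v=(1,1)

Final position: (0,2)
Wall sequence: LTRBL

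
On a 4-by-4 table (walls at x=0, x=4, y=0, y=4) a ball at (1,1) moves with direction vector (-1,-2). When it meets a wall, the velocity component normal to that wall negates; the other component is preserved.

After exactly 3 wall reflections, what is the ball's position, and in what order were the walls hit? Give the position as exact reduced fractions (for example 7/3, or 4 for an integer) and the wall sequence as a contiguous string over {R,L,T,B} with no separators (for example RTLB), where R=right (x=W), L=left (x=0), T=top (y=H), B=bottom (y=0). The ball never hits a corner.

Final position: (3/2,4)
Wall sequence: BLT

1. t=1/2 → B at (1/2,0); v=(-1,2)
2. t=1/2 → L at (0,1); v=(1,2)
3. t=3/2 → T at (3/2,4); v=(1,-2)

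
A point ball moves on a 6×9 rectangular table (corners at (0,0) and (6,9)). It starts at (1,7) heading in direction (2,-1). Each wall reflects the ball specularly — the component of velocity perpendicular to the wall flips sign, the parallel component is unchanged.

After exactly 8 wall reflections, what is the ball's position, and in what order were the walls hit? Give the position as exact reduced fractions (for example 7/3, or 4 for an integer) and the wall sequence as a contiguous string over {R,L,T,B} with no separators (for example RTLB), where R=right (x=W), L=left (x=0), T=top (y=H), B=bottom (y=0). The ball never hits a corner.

Final position: (0,15/2)
Wall sequence: RLBRLRTL

1. t=5/2 → R at (6,9/2); v=(-2,-1)
2. t=3 → L at (0,3/2); v=(2,-1)
3. t=3/2 → B at (3,0); v=(2,1)
4. t=3/2 → R at (6,3/2); v=(-2,1)
5. t=3 → L at (0,9/2); v=(2,1)
6. t=3 → R at (6,15/2); v=(-2,1)
7. t=3/2 → T at (3,9); v=(-2,-1)
8. t=3/2 → L at (0,15/2); v=(2,-1)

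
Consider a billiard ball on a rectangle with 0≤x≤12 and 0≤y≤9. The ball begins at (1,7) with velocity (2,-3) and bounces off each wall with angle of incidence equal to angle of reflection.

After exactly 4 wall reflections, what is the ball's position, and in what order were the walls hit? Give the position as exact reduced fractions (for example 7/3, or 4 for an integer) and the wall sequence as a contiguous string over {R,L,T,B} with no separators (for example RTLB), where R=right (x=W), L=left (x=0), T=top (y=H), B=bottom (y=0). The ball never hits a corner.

Final position: (19/3,0)
Wall sequence: BTRB

1. t=7/3 → B at (17/3,0); v=(2,3)
2. t=3 → T at (35/3,9); v=(2,-3)
3. t=1/6 → R at (12,17/2); v=(-2,-3)
4. t=17/6 → B at (19/3,0); v=(-2,3)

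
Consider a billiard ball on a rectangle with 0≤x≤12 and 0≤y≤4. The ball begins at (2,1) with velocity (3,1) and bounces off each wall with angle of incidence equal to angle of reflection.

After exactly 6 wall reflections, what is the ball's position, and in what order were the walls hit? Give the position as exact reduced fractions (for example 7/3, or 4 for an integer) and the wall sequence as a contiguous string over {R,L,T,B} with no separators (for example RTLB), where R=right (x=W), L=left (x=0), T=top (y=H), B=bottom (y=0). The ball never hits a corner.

Final position: (12,11/3)
Wall sequence: TRBLTR

1. t=3 → T at (11,4); v=(3,-1)
2. t=1/3 → R at (12,11/3); v=(-3,-1)
3. t=11/3 → B at (1,0); v=(-3,1)
4. t=1/3 → L at (0,1/3); v=(3,1)
5. t=11/3 → T at (11,4); v=(3,-1)
6. t=1/3 → R at (12,11/3); v=(-3,-1)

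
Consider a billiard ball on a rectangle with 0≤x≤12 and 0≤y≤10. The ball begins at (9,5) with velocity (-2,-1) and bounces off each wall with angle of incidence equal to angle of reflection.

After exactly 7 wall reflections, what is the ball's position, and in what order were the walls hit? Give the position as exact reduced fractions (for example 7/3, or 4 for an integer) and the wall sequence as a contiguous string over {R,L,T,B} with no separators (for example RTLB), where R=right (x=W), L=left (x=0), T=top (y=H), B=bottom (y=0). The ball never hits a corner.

1. t=9/2 → L at (0,1/2); v=(2,-1)
2. t=1/2 → B at (1,0); v=(2,1)
3. t=11/2 → R at (12,11/2); v=(-2,1)
4. t=9/2 → T at (3,10); v=(-2,-1)
5. t=3/2 → L at (0,17/2); v=(2,-1)
6. t=6 → R at (12,5/2); v=(-2,-1)
7. t=5/2 → B at (7,0); v=(-2,1)

Final position: (7,0)
Wall sequence: LBRTLRB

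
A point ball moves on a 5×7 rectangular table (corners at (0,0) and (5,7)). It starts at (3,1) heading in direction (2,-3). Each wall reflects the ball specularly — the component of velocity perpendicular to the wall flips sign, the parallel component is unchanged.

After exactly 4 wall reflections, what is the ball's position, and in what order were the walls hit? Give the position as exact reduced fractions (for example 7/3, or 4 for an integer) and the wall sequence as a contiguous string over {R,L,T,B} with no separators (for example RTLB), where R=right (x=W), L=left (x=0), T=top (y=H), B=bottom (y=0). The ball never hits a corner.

1. t=1/3 → B at (11/3,0); v=(2,3)
2. t=2/3 → R at (5,2); v=(-2,3)
3. t=5/3 → T at (5/3,7); v=(-2,-3)
4. t=5/6 → L at (0,9/2); v=(2,-3)

Final position: (0,9/2)
Wall sequence: BRTL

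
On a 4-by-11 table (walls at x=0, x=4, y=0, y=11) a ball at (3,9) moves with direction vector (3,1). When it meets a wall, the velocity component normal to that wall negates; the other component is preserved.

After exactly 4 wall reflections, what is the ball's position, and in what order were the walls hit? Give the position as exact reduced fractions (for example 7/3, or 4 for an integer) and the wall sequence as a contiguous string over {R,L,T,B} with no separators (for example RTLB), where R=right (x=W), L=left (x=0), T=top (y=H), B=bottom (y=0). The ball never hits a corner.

Final position: (4,10)
Wall sequence: RLTR

1. t=1/3 → R at (4,28/3); v=(-3,1)
2. t=4/3 → L at (0,32/3); v=(3,1)
3. t=1/3 → T at (1,11); v=(3,-1)
4. t=1 → R at (4,10); v=(-3,-1)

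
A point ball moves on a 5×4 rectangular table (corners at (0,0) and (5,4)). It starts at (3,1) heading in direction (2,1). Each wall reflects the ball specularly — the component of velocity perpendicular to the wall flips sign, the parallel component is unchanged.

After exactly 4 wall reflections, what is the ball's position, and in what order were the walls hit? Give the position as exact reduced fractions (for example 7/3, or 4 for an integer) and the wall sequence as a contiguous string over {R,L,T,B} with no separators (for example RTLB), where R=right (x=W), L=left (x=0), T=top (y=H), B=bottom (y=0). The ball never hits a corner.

1. t=1 → R at (5,2); v=(-2,1)
2. t=2 → T at (1,4); v=(-2,-1)
3. t=1/2 → L at (0,7/2); v=(2,-1)
4. t=5/2 → R at (5,1); v=(-2,-1)

Final position: (5,1)
Wall sequence: RTLR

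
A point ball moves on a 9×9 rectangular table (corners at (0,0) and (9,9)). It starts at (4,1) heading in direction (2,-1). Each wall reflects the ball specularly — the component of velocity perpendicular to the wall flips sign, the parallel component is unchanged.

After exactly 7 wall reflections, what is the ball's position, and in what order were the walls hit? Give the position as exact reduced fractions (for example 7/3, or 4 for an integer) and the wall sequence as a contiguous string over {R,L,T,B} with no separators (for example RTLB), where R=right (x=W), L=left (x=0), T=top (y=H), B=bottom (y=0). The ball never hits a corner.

Final position: (6,0)
Wall sequence: BRLTRLB

1. t=1 → B at (6,0); v=(2,1)
2. t=3/2 → R at (9,3/2); v=(-2,1)
3. t=9/2 → L at (0,6); v=(2,1)
4. t=3 → T at (6,9); v=(2,-1)
5. t=3/2 → R at (9,15/2); v=(-2,-1)
6. t=9/2 → L at (0,3); v=(2,-1)
7. t=3 → B at (6,0); v=(2,1)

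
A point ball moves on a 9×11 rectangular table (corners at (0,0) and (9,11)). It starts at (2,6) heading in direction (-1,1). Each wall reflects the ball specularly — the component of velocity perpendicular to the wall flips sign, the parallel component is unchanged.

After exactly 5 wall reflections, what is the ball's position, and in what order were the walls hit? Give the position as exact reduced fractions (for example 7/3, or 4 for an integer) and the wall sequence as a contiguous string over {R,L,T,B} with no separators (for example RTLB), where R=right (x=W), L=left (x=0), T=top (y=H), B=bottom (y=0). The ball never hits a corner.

Final position: (0,4)
Wall sequence: LTRBL

1. t=2 → L at (0,8); v=(1,1)
2. t=3 → T at (3,11); v=(1,-1)
3. t=6 → R at (9,5); v=(-1,-1)
4. t=5 → B at (4,0); v=(-1,1)
5. t=4 → L at (0,4); v=(1,1)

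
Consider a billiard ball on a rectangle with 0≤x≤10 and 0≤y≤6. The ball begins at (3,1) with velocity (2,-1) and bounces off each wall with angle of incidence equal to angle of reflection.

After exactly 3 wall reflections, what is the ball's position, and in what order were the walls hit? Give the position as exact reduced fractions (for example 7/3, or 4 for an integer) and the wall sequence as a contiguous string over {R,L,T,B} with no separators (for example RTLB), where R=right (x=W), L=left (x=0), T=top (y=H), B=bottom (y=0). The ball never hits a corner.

Final position: (3,6)
Wall sequence: BRT

1. t=1 → B at (5,0); v=(2,1)
2. t=5/2 → R at (10,5/2); v=(-2,1)
3. t=7/2 → T at (3,6); v=(-2,-1)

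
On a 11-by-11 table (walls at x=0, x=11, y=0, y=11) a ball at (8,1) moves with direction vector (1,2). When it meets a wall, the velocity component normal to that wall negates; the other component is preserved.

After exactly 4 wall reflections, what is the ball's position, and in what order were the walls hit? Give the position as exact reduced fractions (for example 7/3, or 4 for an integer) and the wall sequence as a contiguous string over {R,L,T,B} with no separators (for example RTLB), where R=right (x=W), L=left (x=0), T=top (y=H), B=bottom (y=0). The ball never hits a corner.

1. t=3 → R at (11,7); v=(-1,2)
2. t=2 → T at (9,11); v=(-1,-2)
3. t=11/2 → B at (7/2,0); v=(-1,2)
4. t=7/2 → L at (0,7); v=(1,2)

Final position: (0,7)
Wall sequence: RTBL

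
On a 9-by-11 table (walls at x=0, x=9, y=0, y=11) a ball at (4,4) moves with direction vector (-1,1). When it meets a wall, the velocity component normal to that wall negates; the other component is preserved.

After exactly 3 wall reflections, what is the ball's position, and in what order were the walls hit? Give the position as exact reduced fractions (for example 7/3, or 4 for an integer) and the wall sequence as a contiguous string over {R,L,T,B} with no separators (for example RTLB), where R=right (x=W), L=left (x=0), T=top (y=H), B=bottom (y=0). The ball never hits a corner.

Final position: (9,5)
Wall sequence: LTR

1. t=4 → L at (0,8); v=(1,1)
2. t=3 → T at (3,11); v=(1,-1)
3. t=6 → R at (9,5); v=(-1,-1)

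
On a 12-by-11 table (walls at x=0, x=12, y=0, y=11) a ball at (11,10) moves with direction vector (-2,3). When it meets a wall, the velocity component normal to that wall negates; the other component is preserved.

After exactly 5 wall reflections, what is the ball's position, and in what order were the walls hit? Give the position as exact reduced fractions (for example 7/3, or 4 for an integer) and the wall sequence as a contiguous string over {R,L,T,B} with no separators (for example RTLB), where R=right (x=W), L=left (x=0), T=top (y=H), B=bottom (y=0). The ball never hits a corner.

1. t=1/3 → T at (31/3,11); v=(-2,-3)
2. t=11/3 → B at (3,0); v=(-2,3)
3. t=3/2 → L at (0,9/2); v=(2,3)
4. t=13/6 → T at (13/3,11); v=(2,-3)
5. t=11/3 → B at (35/3,0); v=(2,3)

Final position: (35/3,0)
Wall sequence: TBLTB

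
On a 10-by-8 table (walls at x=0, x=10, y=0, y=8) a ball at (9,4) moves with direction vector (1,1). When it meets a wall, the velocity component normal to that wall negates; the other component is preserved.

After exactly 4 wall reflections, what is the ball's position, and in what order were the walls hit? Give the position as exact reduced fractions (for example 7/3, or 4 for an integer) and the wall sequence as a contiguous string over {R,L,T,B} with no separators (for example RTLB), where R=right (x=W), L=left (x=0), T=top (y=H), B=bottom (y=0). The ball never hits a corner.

Final position: (1,0)
Wall sequence: RTLB

1. t=1 → R at (10,5); v=(-1,1)
2. t=3 → T at (7,8); v=(-1,-1)
3. t=7 → L at (0,1); v=(1,-1)
4. t=1 → B at (1,0); v=(1,1)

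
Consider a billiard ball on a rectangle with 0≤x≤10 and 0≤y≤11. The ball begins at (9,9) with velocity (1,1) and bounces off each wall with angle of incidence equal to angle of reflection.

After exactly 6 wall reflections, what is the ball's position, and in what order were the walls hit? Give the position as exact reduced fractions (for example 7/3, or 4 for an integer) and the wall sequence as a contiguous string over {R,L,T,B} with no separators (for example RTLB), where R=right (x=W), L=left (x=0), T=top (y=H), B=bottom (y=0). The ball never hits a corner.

Final position: (7,11)
Wall sequence: RTLBRT

1. t=1 → R at (10,10); v=(-1,1)
2. t=1 → T at (9,11); v=(-1,-1)
3. t=9 → L at (0,2); v=(1,-1)
4. t=2 → B at (2,0); v=(1,1)
5. t=8 → R at (10,8); v=(-1,1)
6. t=3 → T at (7,11); v=(-1,-1)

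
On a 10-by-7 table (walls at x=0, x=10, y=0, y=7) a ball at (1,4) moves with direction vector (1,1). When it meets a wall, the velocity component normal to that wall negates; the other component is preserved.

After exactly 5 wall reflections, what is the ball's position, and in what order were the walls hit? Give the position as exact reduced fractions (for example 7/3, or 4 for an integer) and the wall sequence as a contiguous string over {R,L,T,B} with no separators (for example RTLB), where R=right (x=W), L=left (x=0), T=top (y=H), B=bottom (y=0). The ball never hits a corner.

Final position: (0,5)
Wall sequence: TRBTL

1. t=3 → T at (4,7); v=(1,-1)
2. t=6 → R at (10,1); v=(-1,-1)
3. t=1 → B at (9,0); v=(-1,1)
4. t=7 → T at (2,7); v=(-1,-1)
5. t=2 → L at (0,5); v=(1,-1)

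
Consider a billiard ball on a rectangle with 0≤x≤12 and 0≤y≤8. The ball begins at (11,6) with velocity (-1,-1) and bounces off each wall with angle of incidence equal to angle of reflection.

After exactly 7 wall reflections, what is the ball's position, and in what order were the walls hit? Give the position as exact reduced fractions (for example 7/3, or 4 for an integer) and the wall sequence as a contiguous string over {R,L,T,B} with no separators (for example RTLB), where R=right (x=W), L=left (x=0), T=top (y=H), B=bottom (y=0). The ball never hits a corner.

1. t=6 → B at (5,0); v=(-1,1)
2. t=5 → L at (0,5); v=(1,1)
3. t=3 → T at (3,8); v=(1,-1)
4. t=8 → B at (11,0); v=(1,1)
5. t=1 → R at (12,1); v=(-1,1)
6. t=7 → T at (5,8); v=(-1,-1)
7. t=5 → L at (0,3); v=(1,-1)

Final position: (0,3)
Wall sequence: BLTBRTL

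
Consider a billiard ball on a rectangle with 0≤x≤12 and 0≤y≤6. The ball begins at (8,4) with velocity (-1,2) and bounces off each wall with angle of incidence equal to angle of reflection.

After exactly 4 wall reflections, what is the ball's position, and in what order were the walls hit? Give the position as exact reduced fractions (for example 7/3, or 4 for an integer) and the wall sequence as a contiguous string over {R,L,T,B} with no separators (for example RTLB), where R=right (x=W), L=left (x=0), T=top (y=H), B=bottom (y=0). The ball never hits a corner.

Final position: (0,4)
Wall sequence: TBTL

1. t=1 → T at (7,6); v=(-1,-2)
2. t=3 → B at (4,0); v=(-1,2)
3. t=3 → T at (1,6); v=(-1,-2)
4. t=1 → L at (0,4); v=(1,-2)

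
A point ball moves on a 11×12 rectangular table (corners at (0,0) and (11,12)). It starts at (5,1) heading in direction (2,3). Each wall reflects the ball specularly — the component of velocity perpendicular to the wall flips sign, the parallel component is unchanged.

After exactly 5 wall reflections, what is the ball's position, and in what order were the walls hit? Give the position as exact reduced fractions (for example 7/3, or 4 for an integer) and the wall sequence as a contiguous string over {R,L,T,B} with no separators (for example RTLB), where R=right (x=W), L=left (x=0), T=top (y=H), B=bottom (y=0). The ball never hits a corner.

1. t=3 → R at (11,10); v=(-2,3)
2. t=2/3 → T at (29/3,12); v=(-2,-3)
3. t=4 → B at (5/3,0); v=(-2,3)
4. t=5/6 → L at (0,5/2); v=(2,3)
5. t=19/6 → T at (19/3,12); v=(2,-3)

Final position: (19/3,12)
Wall sequence: RTBLT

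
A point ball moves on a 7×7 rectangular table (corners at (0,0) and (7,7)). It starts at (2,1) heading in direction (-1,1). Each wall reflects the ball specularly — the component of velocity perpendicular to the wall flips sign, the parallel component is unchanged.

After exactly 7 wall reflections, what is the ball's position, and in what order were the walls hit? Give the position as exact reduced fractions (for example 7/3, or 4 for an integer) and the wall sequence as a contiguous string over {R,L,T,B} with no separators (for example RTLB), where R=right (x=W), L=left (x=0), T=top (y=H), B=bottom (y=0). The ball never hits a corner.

Final position: (7,4)
Wall sequence: LTRBLTR

1. t=2 → L at (0,3); v=(1,1)
2. t=4 → T at (4,7); v=(1,-1)
3. t=3 → R at (7,4); v=(-1,-1)
4. t=4 → B at (3,0); v=(-1,1)
5. t=3 → L at (0,3); v=(1,1)
6. t=4 → T at (4,7); v=(1,-1)
7. t=3 → R at (7,4); v=(-1,-1)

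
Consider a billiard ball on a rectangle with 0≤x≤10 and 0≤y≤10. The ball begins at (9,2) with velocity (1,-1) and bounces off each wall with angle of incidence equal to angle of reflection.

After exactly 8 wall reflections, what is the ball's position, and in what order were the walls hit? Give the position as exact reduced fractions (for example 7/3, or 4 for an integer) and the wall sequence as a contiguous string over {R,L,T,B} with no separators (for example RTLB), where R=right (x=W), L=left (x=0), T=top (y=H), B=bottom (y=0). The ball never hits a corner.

1. t=1 → R at (10,1); v=(-1,-1)
2. t=1 → B at (9,0); v=(-1,1)
3. t=9 → L at (0,9); v=(1,1)
4. t=1 → T at (1,10); v=(1,-1)
5. t=9 → R at (10,1); v=(-1,-1)
6. t=1 → B at (9,0); v=(-1,1)
7. t=9 → L at (0,9); v=(1,1)
8. t=1 → T at (1,10); v=(1,-1)

Final position: (1,10)
Wall sequence: RBLTRBLT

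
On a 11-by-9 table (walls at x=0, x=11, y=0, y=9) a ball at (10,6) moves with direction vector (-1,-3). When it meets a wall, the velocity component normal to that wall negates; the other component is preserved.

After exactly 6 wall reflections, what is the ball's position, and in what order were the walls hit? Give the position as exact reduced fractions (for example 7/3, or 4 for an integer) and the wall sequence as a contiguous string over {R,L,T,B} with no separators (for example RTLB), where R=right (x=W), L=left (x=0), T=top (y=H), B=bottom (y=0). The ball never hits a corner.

1. t=2 → B at (8,0); v=(-1,3)
2. t=3 → T at (5,9); v=(-1,-3)
3. t=3 → B at (2,0); v=(-1,3)
4. t=2 → L at (0,6); v=(1,3)
5. t=1 → T at (1,9); v=(1,-3)
6. t=3 → B at (4,0); v=(1,3)

Final position: (4,0)
Wall sequence: BTBLTB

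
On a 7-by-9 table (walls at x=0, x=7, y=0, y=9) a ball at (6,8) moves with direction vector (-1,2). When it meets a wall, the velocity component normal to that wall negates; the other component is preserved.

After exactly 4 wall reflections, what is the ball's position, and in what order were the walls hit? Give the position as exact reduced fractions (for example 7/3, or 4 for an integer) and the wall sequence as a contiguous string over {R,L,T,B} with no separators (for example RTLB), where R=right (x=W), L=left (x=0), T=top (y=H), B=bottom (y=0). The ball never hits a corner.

1. t=1/2 → T at (11/2,9); v=(-1,-2)
2. t=9/2 → B at (1,0); v=(-1,2)
3. t=1 → L at (0,2); v=(1,2)
4. t=7/2 → T at (7/2,9); v=(1,-2)

Final position: (7/2,9)
Wall sequence: TBLT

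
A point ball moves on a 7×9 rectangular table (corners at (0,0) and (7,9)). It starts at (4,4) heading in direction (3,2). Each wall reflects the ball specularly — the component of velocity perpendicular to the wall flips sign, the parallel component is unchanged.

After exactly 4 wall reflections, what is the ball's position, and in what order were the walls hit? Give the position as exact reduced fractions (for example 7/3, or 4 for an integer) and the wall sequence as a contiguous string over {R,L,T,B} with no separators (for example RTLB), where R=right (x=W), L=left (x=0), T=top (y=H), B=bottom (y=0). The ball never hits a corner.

Final position: (7,8/3)
Wall sequence: RTLR

1. t=1 → R at (7,6); v=(-3,2)
2. t=3/2 → T at (5/2,9); v=(-3,-2)
3. t=5/6 → L at (0,22/3); v=(3,-2)
4. t=7/3 → R at (7,8/3); v=(-3,-2)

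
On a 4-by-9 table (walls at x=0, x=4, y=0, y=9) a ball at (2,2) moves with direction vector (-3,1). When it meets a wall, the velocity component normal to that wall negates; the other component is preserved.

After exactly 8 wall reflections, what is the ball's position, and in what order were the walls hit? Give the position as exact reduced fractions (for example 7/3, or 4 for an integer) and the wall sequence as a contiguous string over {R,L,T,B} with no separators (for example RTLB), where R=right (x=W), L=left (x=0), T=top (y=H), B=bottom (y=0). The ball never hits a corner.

1. t=2/3 → L at (0,8/3); v=(3,1)
2. t=4/3 → R at (4,4); v=(-3,1)
3. t=4/3 → L at (0,16/3); v=(3,1)
4. t=4/3 → R at (4,20/3); v=(-3,1)
5. t=4/3 → L at (0,8); v=(3,1)
6. t=1 → T at (3,9); v=(3,-1)
7. t=1/3 → R at (4,26/3); v=(-3,-1)
8. t=4/3 → L at (0,22/3); v=(3,-1)

Final position: (0,22/3)
Wall sequence: LRLRLTRL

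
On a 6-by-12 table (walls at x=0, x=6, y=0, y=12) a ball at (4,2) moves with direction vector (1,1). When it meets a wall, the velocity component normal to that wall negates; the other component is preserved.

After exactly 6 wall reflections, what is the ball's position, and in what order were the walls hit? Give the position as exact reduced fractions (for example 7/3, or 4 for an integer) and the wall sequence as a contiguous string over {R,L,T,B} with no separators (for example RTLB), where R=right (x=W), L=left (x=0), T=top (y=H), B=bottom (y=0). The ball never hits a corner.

Final position: (2,0)
Wall sequence: RLTRLB

1. t=2 → R at (6,4); v=(-1,1)
2. t=6 → L at (0,10); v=(1,1)
3. t=2 → T at (2,12); v=(1,-1)
4. t=4 → R at (6,8); v=(-1,-1)
5. t=6 → L at (0,2); v=(1,-1)
6. t=2 → B at (2,0); v=(1,1)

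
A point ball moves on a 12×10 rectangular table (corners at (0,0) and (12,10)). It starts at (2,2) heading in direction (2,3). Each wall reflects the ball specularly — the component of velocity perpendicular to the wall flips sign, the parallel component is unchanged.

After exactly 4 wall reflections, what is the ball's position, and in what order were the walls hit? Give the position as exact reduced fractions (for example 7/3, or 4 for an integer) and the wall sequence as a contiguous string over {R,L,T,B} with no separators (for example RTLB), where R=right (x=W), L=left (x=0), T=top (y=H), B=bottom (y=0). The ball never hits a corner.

Final position: (10/3,10)
Wall sequence: TRBT

1. t=8/3 → T at (22/3,10); v=(2,-3)
2. t=7/3 → R at (12,3); v=(-2,-3)
3. t=1 → B at (10,0); v=(-2,3)
4. t=10/3 → T at (10/3,10); v=(-2,-3)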